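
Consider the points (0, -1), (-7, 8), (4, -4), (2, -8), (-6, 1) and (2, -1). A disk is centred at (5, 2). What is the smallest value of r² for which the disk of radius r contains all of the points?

The required radius is the distance from (5, 2) to the farthest point.
Squared distances: 34, 180, 37, 109, 122, 18.
Maximum is 180, attained at (-7, 8).

180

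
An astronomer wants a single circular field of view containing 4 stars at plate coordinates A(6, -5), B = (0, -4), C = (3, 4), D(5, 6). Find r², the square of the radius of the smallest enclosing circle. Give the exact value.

11285/338

The minimum enclosing circle of a finite set is fixed by two of the points (as a diameter) or three (as a circumcircle).
The minimum enclosing circle is determined by three boundary points: A, B, D.
Their circumcentre is (99/26, 9/26) with r² = 11285/338.
The farthest remaining point C is at distance² 4733/338 ≤ 11285/338.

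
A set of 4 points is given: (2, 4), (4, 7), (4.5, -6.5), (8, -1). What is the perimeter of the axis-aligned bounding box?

Width = max x − min x = 8 − 2 = 6.
Height = max y − min y = 7 − (-6.5) = 13.5.
Perimeter = 2(6 + 13.5) = 39.

39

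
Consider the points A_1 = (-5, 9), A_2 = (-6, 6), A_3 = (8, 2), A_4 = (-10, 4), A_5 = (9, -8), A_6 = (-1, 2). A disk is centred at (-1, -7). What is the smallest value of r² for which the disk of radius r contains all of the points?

The required radius is the distance from (-1, -7) to the farthest point.
Squared distances: 272, 194, 162, 202, 101, 81.
Maximum is 272, attained at A_1.

272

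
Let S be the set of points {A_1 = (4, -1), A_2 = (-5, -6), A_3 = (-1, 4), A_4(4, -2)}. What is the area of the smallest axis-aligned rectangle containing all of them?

90

x ranges over [-5, 4], width 9.
y ranges over [-6, 4], height 10.
Area = 9 × 10 = 90.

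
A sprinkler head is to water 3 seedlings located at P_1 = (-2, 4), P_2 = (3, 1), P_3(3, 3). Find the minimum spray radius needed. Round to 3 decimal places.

Side lengths²: P_1P_2² = 34, P_1P_3² = 26, P_2P_3² = 4.
Since P_1P_2² = 34 ≥ 26 + 4 = 30, the angle opposite P_1P_2 is not acute, so the smallest enclosing circle has P_1P_2 as diameter.
Centre = midpoint of P_1P_2 = (0.5, 2.5), r² = 34/4 = 8.5.
r = √(8.5) ≈ 2.915.

2.915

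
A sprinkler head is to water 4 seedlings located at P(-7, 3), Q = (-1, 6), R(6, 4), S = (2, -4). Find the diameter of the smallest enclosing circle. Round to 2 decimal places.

13.30

The minimum enclosing circle is determined by three boundary points: P, R, S.
Their circumcentre is (-0.4, 2.2) with r² = 44.2.
The farthest remaining point Q is at distance² 14.8 ≤ 44.2.
Diameter = 2r = 2√(44.2) ≈ 13.30.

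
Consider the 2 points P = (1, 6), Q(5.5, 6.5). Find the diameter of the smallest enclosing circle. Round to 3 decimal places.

4.528

The smallest circle enclosing two points has them as diameter endpoints.
Centre = midpoint = (3.25, 6.25); r² = |PQ|²/4 = 20.5/4 = 5.125.
Diameter = 2r = 2√(5.125) ≈ 4.528.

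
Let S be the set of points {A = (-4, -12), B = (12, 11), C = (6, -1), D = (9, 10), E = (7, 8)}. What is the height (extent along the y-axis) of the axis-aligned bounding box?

23

max y = 11, min y = -12, so height = 23.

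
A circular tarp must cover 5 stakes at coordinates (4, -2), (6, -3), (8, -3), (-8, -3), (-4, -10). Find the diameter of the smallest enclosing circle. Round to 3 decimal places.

16.001

A smallest enclosing disk is always determined by at most three of the input points on its boundary.
The minimum enclosing circle is determined by three boundary points: (8, -3), (-8, -3), (-4, -10).
Their circumcentre is (0, -43/14) with r² = 12545/196.
The farthest remaining point (6, -3) is at distance² 7057/196 ≤ 12545/196.
Diameter = 2r = 2√(12545/196) ≈ 16.001.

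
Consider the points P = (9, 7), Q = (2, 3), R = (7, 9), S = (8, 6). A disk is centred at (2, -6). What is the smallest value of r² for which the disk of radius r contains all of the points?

250

The required radius is the distance from (2, -6) to the farthest point.
Squared distances: 218, 81, 250, 180.
Maximum is 250, attained at R.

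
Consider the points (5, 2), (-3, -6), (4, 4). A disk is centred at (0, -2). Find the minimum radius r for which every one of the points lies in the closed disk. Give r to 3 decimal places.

7.211

The required radius is the distance from (0, -2) to the farthest point.
Squared distances: 41, 25, 52.
Maximum is 52, attained at (4, 4).
r = √52 ≈ 7.211.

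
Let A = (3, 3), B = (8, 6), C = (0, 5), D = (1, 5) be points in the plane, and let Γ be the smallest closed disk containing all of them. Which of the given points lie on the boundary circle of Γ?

The minimum enclosing circle of a finite set is fixed by two of the points (as a diameter) or three (as a circumcircle).
The farthest pair is B–C with squared distance 65. The circle on this segment as diameter has centre (4, 5.5) and r² = 65/4 = 16.25.
Check A: distance² to centre = 7.25 ≤ 16.25, so it lies inside.
All remaining points lie in this disk, and no smaller disk contains both endpoints, so this is the minimum enclosing circle.
The points at distance exactly r from the centre are B, C — 2 points.

B, C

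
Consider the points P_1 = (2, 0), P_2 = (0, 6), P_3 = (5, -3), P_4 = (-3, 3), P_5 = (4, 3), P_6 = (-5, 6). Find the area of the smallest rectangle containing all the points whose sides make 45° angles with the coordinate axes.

In coordinates u = x + y, v = x − y the rectangle is axis-aligned; the map (x,y)→(u,v) scales areas by 2.
u-values: 2, 6, 2, 0, 7, 1; range = 7 − 0 = 7.
v-values: 2, -6, 8, -6, 1, -11; range = 8 − (-11) = 19.
Area = (7 × 19) / 2 = 66.5.

66.5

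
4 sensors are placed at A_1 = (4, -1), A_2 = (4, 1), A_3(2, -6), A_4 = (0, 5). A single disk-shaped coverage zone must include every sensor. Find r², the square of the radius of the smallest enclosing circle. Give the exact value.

By Welzl's lemma the MEC is supported by two points (diametrically opposite) or three points (on a circumcircle).
The farthest pair is A_3–A_4 with squared distance 125. The circle on this segment as diameter has centre (1, -0.5) and r² = 125/4 = 31.25.
Check A_1: distance² to centre = 9.25 ≤ 31.25, so it lies inside.
All remaining points lie in this disk, and no smaller disk contains both endpoints, so this is the minimum enclosing circle.

31.25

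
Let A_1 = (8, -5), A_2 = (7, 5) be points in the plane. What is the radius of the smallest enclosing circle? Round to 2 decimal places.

The smallest circle enclosing two points has them as diameter endpoints.
Centre = midpoint = (7.5, 0); r² = |A_1A_2|²/4 = 101/4 = 25.25.
r = √(25.25) ≈ 5.02.

5.02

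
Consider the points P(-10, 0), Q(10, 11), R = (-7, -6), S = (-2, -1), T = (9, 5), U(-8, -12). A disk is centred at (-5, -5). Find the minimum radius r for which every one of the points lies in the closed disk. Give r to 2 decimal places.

The required radius is the distance from (-5, -5) to the farthest point.
Squared distances: 50, 481, 5, 25, 296, 58.
Maximum is 481, attained at Q.
r = √481 ≈ 21.93.

21.93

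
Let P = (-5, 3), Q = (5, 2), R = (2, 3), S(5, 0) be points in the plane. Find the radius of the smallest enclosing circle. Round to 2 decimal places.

A smallest enclosing disk is always determined by at most three of the input points on its boundary.
The farthest pair is P–S with squared distance 109. The circle on this segment as diameter has centre (0, 1.5) and r² = 109/4 = 27.25.
Check Q: distance² to centre = 25.25 ≤ 27.25, so it lies inside.
All remaining points lie in this disk, and no smaller disk contains both endpoints, so this is the minimum enclosing circle.
r = √(27.25) ≈ 5.22.

5.22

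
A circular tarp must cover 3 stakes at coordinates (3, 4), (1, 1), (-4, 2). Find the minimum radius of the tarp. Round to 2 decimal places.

3.64

Call the three points A, B, C in the order given.
Side lengths²: AB² = 13, AC² = 53, BC² = 26.
Since AC² = 53 ≥ 26 + 13 = 39, the angle opposite AC is not acute, so the smallest enclosing circle has AC as diameter.
Centre = midpoint of AC = (-0.5, 3), r² = 53/4 = 13.25.
r = √(13.25) ≈ 3.64.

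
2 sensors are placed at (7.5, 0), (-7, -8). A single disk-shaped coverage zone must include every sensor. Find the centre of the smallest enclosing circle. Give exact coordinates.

(0.25, -4)

The smallest circle enclosing two points has them as diameter endpoints.
Centre = midpoint = (0.25, -4); r² = |(7.5, 0)−(-7, -8)|²/4 = 274.25/4 = 68.5625.
Centre = (0.25, -4).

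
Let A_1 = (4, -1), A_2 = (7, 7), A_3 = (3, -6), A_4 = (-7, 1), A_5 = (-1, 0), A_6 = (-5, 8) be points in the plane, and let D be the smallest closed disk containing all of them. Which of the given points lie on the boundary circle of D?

A smallest enclosing disk is always determined by at most three of the input points on its boundary.
The minimum enclosing circle is determined by three boundary points: A_2, A_3, A_6.
Their circumcentre is (0.53125, 1.875) with r² = 68.1103515625.
The farthest remaining point A_4 is at distance² 57.4853515625 ≤ 68.1103515625.
The points at distance exactly r from the centre are A_2, A_3, A_6 — 3 points.

A_2, A_3, A_6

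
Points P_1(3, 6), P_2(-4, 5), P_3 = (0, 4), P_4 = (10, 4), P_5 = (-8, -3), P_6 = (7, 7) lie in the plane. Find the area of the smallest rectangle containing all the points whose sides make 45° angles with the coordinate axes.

In coordinates u = x + y, v = x − y the rectangle is axis-aligned; the map (x,y)→(u,v) scales areas by 2.
u-values: 9, 1, 4, 14, -11, 14; range = 14 − (-11) = 25.
v-values: -3, -9, -4, 6, -5, 0; range = 6 − (-9) = 15.
Area = (25 × 15) / 2 = 187.5.

187.5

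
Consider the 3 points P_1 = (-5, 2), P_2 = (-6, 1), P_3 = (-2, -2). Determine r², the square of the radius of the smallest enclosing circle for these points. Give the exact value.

625/98

Side lengths²: P_1P_2² = 2, P_1P_3² = 25, P_2P_3² = 25.
Since P_2P_3² = 25 < 25 + 2 = 27, the triangle is acute, so the smallest enclosing circle is the circumcircle.
Circumcentre = (-53/14, -3/14), r² = 625/98.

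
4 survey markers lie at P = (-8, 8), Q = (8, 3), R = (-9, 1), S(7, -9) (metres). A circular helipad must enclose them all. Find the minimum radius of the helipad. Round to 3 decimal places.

By Welzl's lemma the MEC is supported by two points (diametrically opposite) or three points (on a circumcircle).
The farthest pair is P–S with squared distance 514. The circle on this segment as diameter has centre (-0.5, -0.5) and r² = 514/4 = 128.5.
Check Q: distance² to centre = 84.5 ≤ 128.5, so it lies inside.
All remaining points lie in this disk, and no smaller disk contains both endpoints, so this is the minimum enclosing circle.
r = √(128.5) ≈ 11.336.

11.336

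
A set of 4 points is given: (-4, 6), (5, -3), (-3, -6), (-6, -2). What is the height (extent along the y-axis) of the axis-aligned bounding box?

12

max y = 6, min y = -6, so height = 12.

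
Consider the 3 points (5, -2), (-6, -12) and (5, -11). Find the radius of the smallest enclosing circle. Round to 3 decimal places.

Call the three points A, B, C in the order given.
Side lengths²: AB² = 221, AC² = 81, BC² = 122.
Since AB² = 221 ≥ 122 + 81 = 203, the angle opposite AB is not acute, so the smallest enclosing circle has AB as diameter.
Centre = midpoint of AB = (-0.5, -7), r² = 221/4 = 55.25.
r = √(55.25) ≈ 7.433.

7.433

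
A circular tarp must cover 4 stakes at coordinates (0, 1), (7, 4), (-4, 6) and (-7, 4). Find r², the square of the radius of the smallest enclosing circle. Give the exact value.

The minimum enclosing circle of a finite set is fixed by two of the points (as a diameter) or three (as a circumcircle).
The farthest pair is (7, 4)–(-7, 4) with squared distance 196. The circle on this segment as diameter has centre (0, 4) and r² = 196/4 = 49.
Check (0, 1): distance² to centre = 9 ≤ 49, so it lies inside.
All remaining points lie in this disk, and no smaller disk contains both endpoints, so this is the minimum enclosing circle.

49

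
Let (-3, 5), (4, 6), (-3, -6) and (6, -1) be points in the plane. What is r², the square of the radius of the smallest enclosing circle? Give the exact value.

A smallest enclosing disk is always determined by at most three of the input points on its boundary.
The farthest pair is (4, 6)–(-3, -6) with squared distance 193. The circle on this segment as diameter has centre (0.5, 0) and r² = 193/4 = 48.25.
Check (-3, 5): distance² to centre = 37.25 ≤ 48.25, so it lies inside.
All remaining points lie in this disk, and no smaller disk contains both endpoints, so this is the minimum enclosing circle.

48.25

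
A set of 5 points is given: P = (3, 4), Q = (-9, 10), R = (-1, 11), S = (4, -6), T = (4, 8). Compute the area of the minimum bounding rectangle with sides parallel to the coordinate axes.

x ranges over [-9, 4], width 13.
y ranges over [-6, 11], height 17.
Area = 13 × 17 = 221.

221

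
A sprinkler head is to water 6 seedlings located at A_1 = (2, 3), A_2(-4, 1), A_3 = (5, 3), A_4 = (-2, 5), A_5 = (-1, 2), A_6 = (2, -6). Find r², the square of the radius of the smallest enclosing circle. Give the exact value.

36305/1058

The minimum enclosing circle is determined by three boundary points: A_3, A_4, A_6.
Their circumcentre is (11/46, -19/46) with r² = 36305/1058.
The farthest remaining point A_2 is at distance² 21125/1058 ≤ 36305/1058.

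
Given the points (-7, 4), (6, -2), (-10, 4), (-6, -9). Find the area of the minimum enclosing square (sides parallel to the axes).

256

The bounding box has width 16 and height 13.
An axis-aligned square enclosing the set must have side ≥ max(width, height).
So the minimum side is max(16, 13) = 16.
Area = 16² = 256.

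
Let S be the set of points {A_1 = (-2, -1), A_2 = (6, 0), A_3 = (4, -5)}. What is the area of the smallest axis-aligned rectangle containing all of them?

40

x ranges over [-2, 6], width 8.
y ranges over [-5, 0], height 5.
Area = 8 × 5 = 40.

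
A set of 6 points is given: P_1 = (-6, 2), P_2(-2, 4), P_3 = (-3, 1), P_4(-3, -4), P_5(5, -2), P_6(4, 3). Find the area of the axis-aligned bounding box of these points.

88

x ranges over [-6, 5], width 11.
y ranges over [-4, 4], height 8.
Area = 11 × 8 = 88.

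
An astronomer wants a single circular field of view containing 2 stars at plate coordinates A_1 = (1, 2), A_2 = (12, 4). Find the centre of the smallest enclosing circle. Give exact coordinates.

(6.5, 3)

The smallest circle enclosing two points has them as diameter endpoints.
Centre = midpoint = (6.5, 3); r² = |A_1A_2|²/4 = 125/4 = 31.25.
Centre = (6.5, 3).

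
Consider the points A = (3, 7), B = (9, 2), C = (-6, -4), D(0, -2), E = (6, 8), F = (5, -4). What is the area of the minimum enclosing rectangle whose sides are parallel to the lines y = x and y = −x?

In coordinates u = x + y, v = x − y the rectangle is axis-aligned; the map (x,y)→(u,v) scales areas by 2.
u-values: 10, 11, -10, -2, 14, 1; range = 14 − (-10) = 24.
v-values: -4, 7, -2, 2, -2, 9; range = 9 − (-4) = 13.
Area = (24 × 13) / 2 = 156.

156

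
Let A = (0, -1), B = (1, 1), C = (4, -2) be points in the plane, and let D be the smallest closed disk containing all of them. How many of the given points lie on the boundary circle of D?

Side lengths²: AB² = 5, AC² = 17, BC² = 18.
Since BC² = 18 < 17 + 5 = 22, the triangle is acute, so the smallest enclosing circle is the circumcircle.
Circumcentre = (13/6, -5/6), r² = 85/18.
The points at distance exactly r from the centre are A, B, C — 3 points.

3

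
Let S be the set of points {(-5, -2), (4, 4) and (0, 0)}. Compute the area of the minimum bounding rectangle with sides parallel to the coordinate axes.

x ranges over [-5, 4], width 9.
y ranges over [-2, 4], height 6.
Area = 9 × 6 = 54.

54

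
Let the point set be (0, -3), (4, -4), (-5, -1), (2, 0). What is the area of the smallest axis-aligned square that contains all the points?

81

The bounding box has width 9 and height 4.
An axis-aligned square enclosing the set must have side ≥ max(width, height).
So the minimum side is max(9, 4) = 9.
Area = 9² = 81.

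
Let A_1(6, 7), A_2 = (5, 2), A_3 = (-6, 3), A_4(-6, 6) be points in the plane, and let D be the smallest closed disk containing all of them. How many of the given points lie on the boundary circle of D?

The farthest pair is A_1–A_3 with squared distance 160. The circle on this segment as diameter has centre (0, 5) and r² = 160/4 = 40.
Check A_2: distance² to centre = 34 ≤ 40, so it lies inside.
All remaining points lie in this disk, and no smaller disk contains both endpoints, so this is the minimum enclosing circle.
The points at distance exactly r from the centre are A_1, A_3 — 2 points.

2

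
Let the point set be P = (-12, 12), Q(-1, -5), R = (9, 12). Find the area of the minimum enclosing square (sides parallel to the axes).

441

The bounding box has width 21 and height 17.
An axis-aligned square enclosing the set must have side ≥ max(width, height).
So the minimum side is max(21, 17) = 21.
Area = 21² = 441.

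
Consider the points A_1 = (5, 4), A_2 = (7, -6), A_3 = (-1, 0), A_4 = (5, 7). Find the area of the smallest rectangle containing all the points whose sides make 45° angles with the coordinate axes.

In coordinates u = x + y, v = x − y the rectangle is axis-aligned; the map (x,y)→(u,v) scales areas by 2.
u-values: 9, 1, -1, 12; range = 12 − (-1) = 13.
v-values: 1, 13, -1, -2; range = 13 − (-2) = 15.
Area = (13 × 15) / 2 = 97.5.

97.5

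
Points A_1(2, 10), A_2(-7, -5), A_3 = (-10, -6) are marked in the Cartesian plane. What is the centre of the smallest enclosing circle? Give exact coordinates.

(-4, 2)

Side lengths²: A_1A_2² = 306, A_1A_3² = 400, A_2A_3² = 10.
Since A_1A_3² = 400 ≥ 306 + 10 = 316, the angle opposite A_1A_3 is not acute, so the smallest enclosing circle has A_1A_3 as diameter.
Centre = midpoint of A_1A_3 = (-4, 2), r² = 400/4 = 100.
Centre = (-4, 2).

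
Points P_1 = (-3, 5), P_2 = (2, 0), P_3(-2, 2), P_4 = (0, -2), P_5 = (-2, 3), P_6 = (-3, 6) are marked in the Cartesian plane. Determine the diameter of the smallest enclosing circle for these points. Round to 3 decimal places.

8.544

A smallest enclosing disk is always determined by at most three of the input points on its boundary.
The farthest pair is P_4–P_6 with squared distance 73. The circle on this segment as diameter has centre (-1.5, 2) and r² = 73/4 = 18.25.
Check P_1: distance² to centre = 11.25 ≤ 18.25, so it lies inside.
All remaining points lie in this disk, and no smaller disk contains both endpoints, so this is the minimum enclosing circle.
Diameter = 2r = 2√(18.25) ≈ 8.544.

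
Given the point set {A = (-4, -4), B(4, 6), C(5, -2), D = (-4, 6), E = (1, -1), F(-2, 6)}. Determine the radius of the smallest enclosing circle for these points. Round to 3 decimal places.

The farthest pair is A–B with squared distance 164. The circle on this segment as diameter has centre (0, 1) and r² = 164/4 = 41.
Check C: distance² to centre = 34 ≤ 41, so it lies inside.
All remaining points lie in this disk, and no smaller disk contains both endpoints, so this is the minimum enclosing circle.
r = √41 ≈ 6.403.

6.403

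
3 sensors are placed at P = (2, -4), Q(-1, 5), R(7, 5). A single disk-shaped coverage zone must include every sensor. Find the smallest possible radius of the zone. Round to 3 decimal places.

5.426

Side lengths²: PQ² = 90, PR² = 106, QR² = 64.
Since PR² = 106 < 90 + 64 = 154, the triangle is acute, so the smallest enclosing circle is the circumcircle.
Circumcentre = (3, 4/3), r² = 265/9.
r = √(265/9) ≈ 5.426.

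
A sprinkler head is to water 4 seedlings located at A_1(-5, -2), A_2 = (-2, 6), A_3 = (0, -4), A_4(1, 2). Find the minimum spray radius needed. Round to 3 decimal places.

5.099

The farthest pair is A_2–A_3 with squared distance 104. The circle on this segment as diameter has centre (-1, 1) and r² = 104/4 = 26.
Check A_1: distance² to centre = 25 ≤ 26, so it lies inside.
All remaining points lie in this disk, and no smaller disk contains both endpoints, so this is the minimum enclosing circle.
r = √26 ≈ 5.099.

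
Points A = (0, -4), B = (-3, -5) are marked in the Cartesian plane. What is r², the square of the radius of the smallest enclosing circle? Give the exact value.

2.5

The smallest circle enclosing two points has them as diameter endpoints.
Centre = midpoint = (-1.5, -4.5); r² = |AB|²/4 = 10/4 = 2.5.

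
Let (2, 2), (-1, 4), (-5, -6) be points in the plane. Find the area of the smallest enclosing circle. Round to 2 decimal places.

Call the three points A, B, C in the order given.
Side lengths²: AB² = 13, AC² = 113, BC² = 116.
Since BC² = 116 < 113 + 13 = 126, the triangle is acute, so the smallest enclosing circle is the circumcircle.
Circumcentre = (-89/38, -24/19), r² = 42601/1444.
Area = π·r² = π·42601/1444 ≈ 92.68.

92.68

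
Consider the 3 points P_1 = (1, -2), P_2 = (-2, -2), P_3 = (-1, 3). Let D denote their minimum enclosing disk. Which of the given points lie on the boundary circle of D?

P_1, P_2, P_3

Side lengths²: P_1P_2² = 9, P_1P_3² = 29, P_2P_3² = 26.
Since P_1P_3² = 29 < 26 + 9 = 35, the triangle is acute, so the smallest enclosing circle is the circumcircle.
Circumcentre = (-0.5, 0.3), r² = 7.54.
The points at distance exactly r from the centre are P_1, P_2, P_3 — 3 points.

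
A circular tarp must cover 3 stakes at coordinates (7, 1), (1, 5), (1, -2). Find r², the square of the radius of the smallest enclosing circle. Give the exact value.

Call the three points A, B, C in the order given.
Side lengths²: AB² = 52, AC² = 45, BC² = 49.
Since AB² = 52 < 49 + 45 = 94, the triangle is acute, so the smallest enclosing circle is the circumcircle.
Circumcentre = (3, 1.5), r² = 16.25.

16.25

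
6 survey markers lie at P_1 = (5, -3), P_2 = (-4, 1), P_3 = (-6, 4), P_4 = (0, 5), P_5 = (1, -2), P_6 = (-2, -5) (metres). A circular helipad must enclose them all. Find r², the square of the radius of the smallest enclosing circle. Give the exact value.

42.5

By Welzl's lemma the MEC is supported by two points (diametrically opposite) or three points (on a circumcircle).
The farthest pair is P_1–P_3 with squared distance 170. The circle on this segment as diameter has centre (-0.5, 0.5) and r² = 170/4 = 42.5.
Check P_2: distance² to centre = 12.5 ≤ 42.5, so it lies inside.
All remaining points lie in this disk, and no smaller disk contains both endpoints, so this is the minimum enclosing circle.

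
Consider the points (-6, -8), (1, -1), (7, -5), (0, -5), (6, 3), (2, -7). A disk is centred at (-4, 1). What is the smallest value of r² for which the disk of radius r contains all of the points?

The required radius is the distance from (-4, 1) to the farthest point.
Squared distances: 85, 29, 157, 52, 104, 100.
Maximum is 157, attained at (7, -5).

157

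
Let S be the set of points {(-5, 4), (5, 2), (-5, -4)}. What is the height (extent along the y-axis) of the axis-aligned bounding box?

8

max y = 4, min y = -4, so height = 8.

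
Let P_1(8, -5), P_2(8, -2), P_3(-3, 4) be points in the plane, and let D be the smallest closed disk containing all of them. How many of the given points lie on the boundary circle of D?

2

Side lengths²: P_1P_2² = 9, P_1P_3² = 202, P_2P_3² = 157.
Since P_1P_3² = 202 ≥ 157 + 9 = 166, the angle opposite P_1P_3 is not acute, so the smallest enclosing circle has P_1P_3 as diameter.
Centre = midpoint of P_1P_3 = (2.5, -0.5), r² = 202/4 = 50.5.
The points at distance exactly r from the centre are P_1, P_3 — 2 points.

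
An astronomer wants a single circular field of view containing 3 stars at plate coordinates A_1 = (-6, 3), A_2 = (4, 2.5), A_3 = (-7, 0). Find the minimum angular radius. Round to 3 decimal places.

Side lengths²: A_1A_2² = 100.25, A_1A_3² = 10, A_2A_3² = 127.25.
Since A_2A_3² = 127.25 ≥ 100.25 + 10 = 110.25, the angle opposite A_2A_3 is not acute, so the smallest enclosing circle has A_2A_3 as diameter.
Centre = midpoint of A_2A_3 = (-1.5, 1.25), r² = 127.25/4 = 31.8125.
r = √(31.8125) ≈ 5.640.

5.640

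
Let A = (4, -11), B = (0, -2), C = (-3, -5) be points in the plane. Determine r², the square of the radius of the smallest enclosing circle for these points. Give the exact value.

8245/338

Side lengths²: AB² = 97, AC² = 85, BC² = 18.
Since AB² = 97 < 85 + 18 = 103, the triangle is acute, so the smallest enclosing circle is the circumcircle.
Circumcentre = (43/26, -173/26), r² = 8245/338.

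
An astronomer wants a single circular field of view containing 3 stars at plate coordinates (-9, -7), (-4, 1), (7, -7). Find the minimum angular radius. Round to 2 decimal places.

Call the three points A, B, C in the order given.
Side lengths²: AB² = 89, AC² = 256, BC² = 185.
Since AC² = 256 < 185 + 89 = 274, the triangle is acute, so the smallest enclosing circle is the circumcircle.
Circumcentre = (-1, -6.4375), r² = 64.31640625.
r = √(64.31640625) ≈ 8.02.

8.02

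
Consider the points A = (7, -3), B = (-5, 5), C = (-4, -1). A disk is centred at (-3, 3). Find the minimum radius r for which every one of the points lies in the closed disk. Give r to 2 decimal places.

The required radius is the distance from (-3, 3) to the farthest point.
Squared distances: 136, 8, 17.
Maximum is 136, attained at A.
r = √136 ≈ 11.66.

11.66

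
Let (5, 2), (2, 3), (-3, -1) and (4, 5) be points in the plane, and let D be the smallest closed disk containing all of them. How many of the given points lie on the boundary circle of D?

2

The farthest pair is (-3, -1)–(4, 5) with squared distance 85. The circle on this segment as diameter has centre (0.5, 2) and r² = 85/4 = 21.25.
Check (5, 2): distance² to centre = 20.25 ≤ 21.25, so it lies inside.
All remaining points lie in this disk, and no smaller disk contains both endpoints, so this is the minimum enclosing circle.
The points at distance exactly r from the centre are (-3, -1), (4, 5) — 2 points.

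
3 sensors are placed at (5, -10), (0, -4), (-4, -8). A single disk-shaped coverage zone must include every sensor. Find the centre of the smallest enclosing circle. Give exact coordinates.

(13/22, -189/22)

Call the three points A, B, C in the order given.
Side lengths²: AB² = 61, AC² = 85, BC² = 32.
Since AC² = 85 < 61 + 32 = 93, the triangle is acute, so the smallest enclosing circle is the circumcircle.
Circumcentre = (13/22, -189/22), r² = 5185/242.
Centre = (13/22, -189/22).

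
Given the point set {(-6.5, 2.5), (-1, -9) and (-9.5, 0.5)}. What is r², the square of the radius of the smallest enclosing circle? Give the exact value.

8125/196

Call the three points A, B, C in the order given.
Side lengths²: AB² = 162.5, AC² = 13, BC² = 162.5.
Since BC² = 162.5 < 162.5 + 13 = 175.5, the triangle is acute, so the smallest enclosing circle is the circumcircle.
Circumcentre = (-32/7, -51/14), r² = 8125/196.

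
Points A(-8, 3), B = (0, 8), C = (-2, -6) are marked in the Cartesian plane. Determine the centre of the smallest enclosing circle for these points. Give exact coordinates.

Side lengths²: AB² = 89, AC² = 117, BC² = 200.
Since BC² = 200 < 117 + 89 = 206, the triangle is acute, so the smallest enclosing circle is the circumcircle.
Circumcentre = (-41/34, 35/34), r² = 28925/578.
Centre = (-41/34, 35/34).

(-41/34, 35/34)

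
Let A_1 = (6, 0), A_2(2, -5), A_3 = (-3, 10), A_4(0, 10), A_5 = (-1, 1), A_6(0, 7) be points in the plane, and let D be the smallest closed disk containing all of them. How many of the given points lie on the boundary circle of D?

2

The minimum enclosing circle of a finite set is fixed by two of the points (as a diameter) or three (as a circumcircle).
The farthest pair is A_2–A_3 with squared distance 250. The circle on this segment as diameter has centre (-0.5, 2.5) and r² = 250/4 = 62.5.
Check A_1: distance² to centre = 48.5 ≤ 62.5, so it lies inside.
All remaining points lie in this disk, and no smaller disk contains both endpoints, so this is the minimum enclosing circle.
The points at distance exactly r from the centre are A_2, A_3 — 2 points.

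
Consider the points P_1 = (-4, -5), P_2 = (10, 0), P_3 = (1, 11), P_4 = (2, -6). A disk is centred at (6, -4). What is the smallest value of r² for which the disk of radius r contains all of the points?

250

The required radius is the distance from (6, -4) to the farthest point.
Squared distances: 101, 32, 250, 20.
Maximum is 250, attained at P_3.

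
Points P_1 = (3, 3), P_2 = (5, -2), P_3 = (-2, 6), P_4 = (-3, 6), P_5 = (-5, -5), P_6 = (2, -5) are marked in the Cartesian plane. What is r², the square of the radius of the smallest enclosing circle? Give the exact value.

13625/338

The minimum enclosing circle of a finite set is fixed by two of the points (as a diameter) or three (as a circumcircle).
The minimum enclosing circle is determined by three boundary points: P_2, P_4, P_5.
Their circumcentre is (-27/26, -1/26) with r² = 13625/338.
The farthest remaining point P_3 is at distance² 12637/338 ≤ 13625/338.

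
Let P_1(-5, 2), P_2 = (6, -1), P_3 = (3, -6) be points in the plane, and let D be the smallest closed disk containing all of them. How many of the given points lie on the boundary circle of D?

Side lengths²: P_1P_2² = 130, P_1P_3² = 128, P_2P_3² = 34.
Since P_1P_2² = 130 < 128 + 34 = 162, the triangle is acute, so the smallest enclosing circle is the circumcircle.
Circumcentre = (0.125, -0.875), r² = 34.53125.
The points at distance exactly r from the centre are P_1, P_2, P_3 — 3 points.

3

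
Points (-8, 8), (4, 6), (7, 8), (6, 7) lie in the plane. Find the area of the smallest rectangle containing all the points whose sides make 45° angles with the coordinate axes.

112.5

In coordinates u = x + y, v = x − y the rectangle is axis-aligned; the map (x,y)→(u,v) scales areas by 2.
u-values: 0, 10, 15, 13; range = 15 − 0 = 15.
v-values: -16, -2, -1, -1; range = -1 − (-16) = 15.
Area = (15 × 15) / 2 = 112.5.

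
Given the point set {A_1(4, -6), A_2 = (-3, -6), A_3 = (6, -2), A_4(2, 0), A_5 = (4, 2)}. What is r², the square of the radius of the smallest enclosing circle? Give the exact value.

54805/1936

The minimum enclosing circle of a finite set is fixed by two of the points (as a diameter) or three (as a circumcircle).
The minimum enclosing circle is determined by three boundary points: A_2, A_3, A_5.
Their circumcentre is (15/22, -95/44) with r² = 54805/1936.
The farthest remaining point A_1 is at distance² 49877/1936 ≤ 54805/1936.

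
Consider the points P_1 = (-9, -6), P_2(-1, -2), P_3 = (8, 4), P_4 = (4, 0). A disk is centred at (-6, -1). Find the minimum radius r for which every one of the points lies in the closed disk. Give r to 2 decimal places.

The required radius is the distance from (-6, -1) to the farthest point.
Squared distances: 34, 26, 221, 101.
Maximum is 221, attained at P_3.
r = √221 ≈ 14.87.

14.87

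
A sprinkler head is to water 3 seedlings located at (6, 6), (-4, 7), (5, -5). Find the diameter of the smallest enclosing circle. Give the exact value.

15

Call the three points A, B, C in the order given.
Side lengths²: AB² = 101, AC² = 122, BC² = 225.
Since BC² = 225 ≥ 122 + 101 = 223, the angle opposite BC is not acute, so the smallest enclosing circle has BC as diameter.
Centre = midpoint of BC = (0.5, 1), r² = 225/4 = 56.25.
Diameter = 2r = 2√(56.25) = 15.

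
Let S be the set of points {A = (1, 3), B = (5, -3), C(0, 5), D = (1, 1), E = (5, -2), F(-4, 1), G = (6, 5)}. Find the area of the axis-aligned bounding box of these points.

80

x ranges over [-4, 6], width 10.
y ranges over [-3, 5], height 8.
Area = 10 × 8 = 80.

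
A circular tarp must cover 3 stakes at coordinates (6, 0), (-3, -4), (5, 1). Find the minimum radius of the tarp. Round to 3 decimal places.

Call the three points A, B, C in the order given.
Side lengths²: AB² = 97, AC² = 2, BC² = 89.
Since AB² = 97 ≥ 89 + 2 = 91, the angle opposite AB is not acute, so the smallest enclosing circle has AB as diameter.
Centre = midpoint of AB = (1.5, -2), r² = 97/4 = 24.25.
r = √(24.25) ≈ 4.924.

4.924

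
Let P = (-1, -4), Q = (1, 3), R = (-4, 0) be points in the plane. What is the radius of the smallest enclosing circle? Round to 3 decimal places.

3.659

Side lengths²: PQ² = 53, PR² = 25, QR² = 34.
Since PQ² = 53 < 34 + 25 = 59, the triangle is acute, so the smallest enclosing circle is the circumcircle.
Circumcentre = (-21/58, -23/58), r² = 22525/1682.
r = √(22525/1682) ≈ 3.659.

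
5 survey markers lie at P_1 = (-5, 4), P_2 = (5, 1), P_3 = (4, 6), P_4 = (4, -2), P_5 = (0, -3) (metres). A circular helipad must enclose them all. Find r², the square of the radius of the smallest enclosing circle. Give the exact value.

The minimum enclosing circle of a finite set is fixed by two of the points (as a diameter) or three (as a circumcircle).
The minimum enclosing circle is determined by three boundary points: P_1, P_3, P_4.
Their circumcentre is (1/6, 2) with r² = 1105/36.
The farthest remaining point P_5 is at distance² 901/36 ≤ 1105/36.

1105/36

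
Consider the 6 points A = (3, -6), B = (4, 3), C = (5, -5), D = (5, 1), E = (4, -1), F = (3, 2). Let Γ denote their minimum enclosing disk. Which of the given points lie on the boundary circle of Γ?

A, B

By Welzl's lemma the MEC is supported by two points (diametrically opposite) or three points (on a circumcircle).
The farthest pair is A–B with squared distance 82. The circle on this segment as diameter has centre (3.5, -1.5) and r² = 82/4 = 20.5.
Check C: distance² to centre = 14.5 ≤ 20.5, so it lies inside.
All remaining points lie in this disk, and no smaller disk contains both endpoints, so this is the minimum enclosing circle.
The points at distance exactly r from the centre are A, B — 2 points.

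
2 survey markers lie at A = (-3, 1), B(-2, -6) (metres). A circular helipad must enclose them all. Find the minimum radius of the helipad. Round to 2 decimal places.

3.54

The smallest circle enclosing two points has them as diameter endpoints.
Centre = midpoint = (-2.5, -2.5); r² = |AB|²/4 = 50/4 = 12.5.
r = √(12.5) ≈ 3.54.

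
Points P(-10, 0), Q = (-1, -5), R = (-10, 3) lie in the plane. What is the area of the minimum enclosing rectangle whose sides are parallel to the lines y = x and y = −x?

34

In coordinates u = x + y, v = x − y the rectangle is axis-aligned; the map (x,y)→(u,v) scales areas by 2.
u-values: -10, -6, -7; range = -6 − (-10) = 4.
v-values: -10, 4, -13; range = 4 − (-13) = 17.
Area = (4 × 17) / 2 = 34.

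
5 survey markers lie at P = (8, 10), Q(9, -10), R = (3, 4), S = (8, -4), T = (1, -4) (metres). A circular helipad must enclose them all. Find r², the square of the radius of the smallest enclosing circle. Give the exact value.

100.25

The minimum enclosing circle of a finite set is fixed by two of the points (as a diameter) or three (as a circumcircle).
The farthest pair is P–Q with squared distance 401. The circle on this segment as diameter has centre (8.5, 0) and r² = 401/4 = 100.25.
Check R: distance² to centre = 46.25 ≤ 100.25, so it lies inside.
All remaining points lie in this disk, and no smaller disk contains both endpoints, so this is the minimum enclosing circle.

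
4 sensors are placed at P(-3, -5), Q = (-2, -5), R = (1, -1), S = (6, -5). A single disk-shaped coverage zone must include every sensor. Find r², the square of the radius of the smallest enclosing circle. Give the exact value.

20.25

The farthest pair is P–S with squared distance 81. The circle on this segment as diameter has centre (1.5, -5) and r² = 81/4 = 20.25.
Check Q: distance² to centre = 12.25 ≤ 20.25, so it lies inside.
All remaining points lie in this disk, and no smaller disk contains both endpoints, so this is the minimum enclosing circle.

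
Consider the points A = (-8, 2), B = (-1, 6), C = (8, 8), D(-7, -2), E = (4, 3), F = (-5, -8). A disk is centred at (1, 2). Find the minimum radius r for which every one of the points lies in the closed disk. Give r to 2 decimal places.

The required radius is the distance from (1, 2) to the farthest point.
Squared distances: 81, 20, 85, 80, 10, 136.
Maximum is 136, attained at F.
r = √136 ≈ 11.66.

11.66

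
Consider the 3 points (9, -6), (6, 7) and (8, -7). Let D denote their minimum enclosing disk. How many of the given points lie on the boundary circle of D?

Call the three points A, B, C in the order given.
Side lengths²: AB² = 178, AC² = 2, BC² = 200.
Since BC² = 200 ≥ 178 + 2 = 180, the angle opposite BC is not acute, so the smallest enclosing circle has BC as diameter.
Centre = midpoint of BC = (7, 0), r² = 200/4 = 50.
The points at distance exactly r from the centre are (6, 7), (8, -7) — 2 points.

2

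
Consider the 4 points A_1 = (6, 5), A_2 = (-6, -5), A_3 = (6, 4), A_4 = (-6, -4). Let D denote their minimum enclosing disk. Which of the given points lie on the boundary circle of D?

The minimum enclosing circle of a finite set is fixed by two of the points (as a diameter) or three (as a circumcircle).
The farthest pair is A_1–A_2 with squared distance 244. The circle on this segment as diameter has centre (0, 0) and r² = 244/4 = 61.
Check A_3: distance² to centre = 52 ≤ 61, so it lies inside.
All remaining points lie in this disk, and no smaller disk contains both endpoints, so this is the minimum enclosing circle.
The points at distance exactly r from the centre are A_1, A_2 — 2 points.

A_1, A_2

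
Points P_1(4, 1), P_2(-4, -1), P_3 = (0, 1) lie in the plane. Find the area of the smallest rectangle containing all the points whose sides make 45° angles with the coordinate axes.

In coordinates u = x + y, v = x − y the rectangle is axis-aligned; the map (x,y)→(u,v) scales areas by 2.
u-values: 5, -5, 1; range = 5 − (-5) = 10.
v-values: 3, -3, -1; range = 3 − (-3) = 6.
Area = (10 × 6) / 2 = 30.

30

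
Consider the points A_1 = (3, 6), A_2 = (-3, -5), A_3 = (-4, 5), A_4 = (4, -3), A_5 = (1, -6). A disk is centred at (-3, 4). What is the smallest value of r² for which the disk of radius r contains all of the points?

The required radius is the distance from (-3, 4) to the farthest point.
Squared distances: 40, 81, 2, 98, 116.
Maximum is 116, attained at A_5.

116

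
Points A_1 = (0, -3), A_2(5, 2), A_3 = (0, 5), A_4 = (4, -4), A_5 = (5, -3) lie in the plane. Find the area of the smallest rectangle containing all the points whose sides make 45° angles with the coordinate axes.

In coordinates u = x + y, v = x − y the rectangle is axis-aligned; the map (x,y)→(u,v) scales areas by 2.
u-values: -3, 7, 5, 0, 2; range = 7 − (-3) = 10.
v-values: 3, 3, -5, 8, 8; range = 8 − (-5) = 13.
Area = (10 × 13) / 2 = 65.

65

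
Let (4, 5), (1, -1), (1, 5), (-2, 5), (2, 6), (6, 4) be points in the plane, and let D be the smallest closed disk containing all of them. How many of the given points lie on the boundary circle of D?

3

The minimum enclosing circle of a finite set is fixed by two of the points (as a diameter) or three (as a circumcircle).
The minimum enclosing circle is determined by three boundary points: (1, -1), (-2, 5), (6, 4).
Their circumcentre is (11/6, 19/6) with r² = 325/18.
The farthest remaining point (4, 5) is at distance² 145/18 ≤ 325/18.
The points at distance exactly r from the centre are (1, -1), (-2, 5), (6, 4) — 3 points.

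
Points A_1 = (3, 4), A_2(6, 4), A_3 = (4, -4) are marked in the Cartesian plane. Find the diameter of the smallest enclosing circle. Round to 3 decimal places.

Side lengths²: A_1A_2² = 9, A_1A_3² = 65, A_2A_3² = 68.
Since A_2A_3² = 68 < 65 + 9 = 74, the triangle is acute, so the smallest enclosing circle is the circumcircle.
Circumcentre = (4.5, 0.125), r² = 17.265625.
Diameter = 2r = 2√(17.265625) ≈ 8.310.

8.310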